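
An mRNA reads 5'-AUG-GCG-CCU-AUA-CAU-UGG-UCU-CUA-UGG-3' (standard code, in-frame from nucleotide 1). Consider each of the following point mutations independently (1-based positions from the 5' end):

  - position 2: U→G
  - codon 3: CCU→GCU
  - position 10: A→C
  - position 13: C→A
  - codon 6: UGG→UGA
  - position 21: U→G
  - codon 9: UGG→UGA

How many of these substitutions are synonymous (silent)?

Codon 1: AUG (Met) → AGG (Arg) — missense.
Codon 3: CCU (Pro) → GCU (Ala) — missense.
Codon 4: AUA (Ile) → CUA (Leu) — missense.
Codon 5: CAU (His) → AAU (Asn) — missense.
Codon 6: UGG (Trp) → UGA (Stop) — nonsense.
Codon 7: UCU (Ser) → UCG (Ser) — synonymous.
Codon 9: UGG (Trp) → UGA (Stop) — nonsense.
Synonymous: 1 of 7.

1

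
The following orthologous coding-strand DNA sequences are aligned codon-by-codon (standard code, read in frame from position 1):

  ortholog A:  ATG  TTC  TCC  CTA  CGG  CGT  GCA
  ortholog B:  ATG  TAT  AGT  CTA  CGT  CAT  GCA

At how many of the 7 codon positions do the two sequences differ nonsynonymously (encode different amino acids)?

Codon 1: ATG Met / ATG Met — identical.
Codon 2: TTC Phe / TAT Tyr — nonsynonymous.
Codon 3: TCC Ser / AGT Ser — synonymous.
Codon 4: CTA Leu / CTA Leu — identical.
Codon 5: CGG Arg / CGT Arg — synonymous.
Codon 6: CGT Arg / CAT His — nonsynonymous.
Codon 7: GCA Ala / GCA Ala — identical.
Nonsynonymous differences: 2.

2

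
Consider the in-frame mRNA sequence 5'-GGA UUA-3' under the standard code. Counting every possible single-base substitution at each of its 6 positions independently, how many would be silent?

5

Codon 1 (GGA, Gly): 3 synonymous substitutions.
Codon 2 (UUA, Leu): 2 synonymous substitutions.
Total: 3 + 2 = 5.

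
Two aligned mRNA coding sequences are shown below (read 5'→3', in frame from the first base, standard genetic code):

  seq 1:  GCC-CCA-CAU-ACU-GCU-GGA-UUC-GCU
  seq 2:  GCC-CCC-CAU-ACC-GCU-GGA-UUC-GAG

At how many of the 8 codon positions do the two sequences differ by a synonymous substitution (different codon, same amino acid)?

Codon 1: GCC Ala / GCC Ala — identical.
Codon 2: CCA Pro / CCC Pro — synonymous.
Codon 3: CAU His / CAU His — identical.
Codon 4: ACU Thr / ACC Thr — synonymous.
Codon 5: GCU Ala / GCU Ala — identical.
Codon 6: GGA Gly / GGA Gly — identical.
Codon 7: UUC Phe / UUC Phe — identical.
Codon 8: GCU Ala / GAG Glu — nonsynonymous.
Synonymous differences: 2.

2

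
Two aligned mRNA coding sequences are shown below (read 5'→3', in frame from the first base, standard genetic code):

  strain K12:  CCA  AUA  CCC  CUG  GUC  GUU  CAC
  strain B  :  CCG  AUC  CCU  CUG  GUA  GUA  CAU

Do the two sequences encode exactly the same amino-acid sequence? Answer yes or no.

Codon 1: CCA Pro / CCG Pro — synonymous.
Codon 2: AUA Ile / AUC Ile — synonymous.
Codon 3: CCC Pro / CCU Pro — synonymous.
Codon 4: CUG Leu / CUG Leu — identical.
Codon 5: GUC Val / GUA Val — synonymous.
Codon 6: GUU Val / GUA Val — synonymous.
Codon 7: CAC His / CAU His — synonymous.
Nonsynonymous differences: 0 → same protein.

yes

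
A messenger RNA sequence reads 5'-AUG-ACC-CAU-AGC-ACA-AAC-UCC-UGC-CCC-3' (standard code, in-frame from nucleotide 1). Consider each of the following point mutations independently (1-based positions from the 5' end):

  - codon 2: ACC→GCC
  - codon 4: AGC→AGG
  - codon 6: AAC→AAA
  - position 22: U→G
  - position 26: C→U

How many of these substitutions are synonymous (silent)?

Codon 2: ACC (Thr) → GCC (Ala) — missense.
Codon 4: AGC (Ser) → AGG (Arg) — missense.
Codon 6: AAC (Asn) → AAA (Lys) — missense.
Codon 8: UGC (Cys) → GGC (Gly) — missense.
Codon 9: CCC (Pro) → CUC (Leu) — missense.
Synonymous: 0 of 5.

0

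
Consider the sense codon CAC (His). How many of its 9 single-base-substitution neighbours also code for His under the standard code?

1

Position 1: none → 0 synonymous.
Position 2: none → 0 synonymous.
Position 3: CAT → 1 synonymous.
Total: 0 + 0 + 1 = 1.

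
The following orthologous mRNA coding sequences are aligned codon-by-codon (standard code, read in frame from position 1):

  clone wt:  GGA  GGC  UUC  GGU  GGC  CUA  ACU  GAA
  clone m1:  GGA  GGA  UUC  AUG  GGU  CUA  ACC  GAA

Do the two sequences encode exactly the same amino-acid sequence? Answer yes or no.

no

Codon 1: GGA Gly / GGA Gly — identical.
Codon 2: GGC Gly / GGA Gly — synonymous.
Codon 3: UUC Phe / UUC Phe — identical.
Codon 4: GGU Gly / AUG Met — nonsynonymous.
Codon 5: GGC Gly / GGU Gly — synonymous.
Codon 6: CUA Leu / CUA Leu — identical.
Codon 7: ACU Thr / ACC Thr — synonymous.
Codon 8: GAA Glu / GAA Glu — identical.
Nonsynonymous differences: 1 → different protein.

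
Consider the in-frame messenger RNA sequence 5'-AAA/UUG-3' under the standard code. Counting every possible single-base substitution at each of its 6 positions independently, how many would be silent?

Codon 1 (AAA, Lys): 1 synonymous substitution.
Codon 2 (UUG, Leu): 2 synonymous substitutions.
Total: 1 + 2 = 3.

3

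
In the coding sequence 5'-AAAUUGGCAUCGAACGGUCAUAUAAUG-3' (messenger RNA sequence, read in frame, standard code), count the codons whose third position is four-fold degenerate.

Codon 1 AAA (Lys): third position 2-fold.
Codon 2 UUG (Leu): third position 2-fold.
Codon 3 GCA (Ala): third position 4-fold.
Codon 4 UCG (Ser): third position 4-fold.
Codon 5 AAC (Asn): third position 2-fold.
Codon 6 GGU (Gly): third position 4-fold.
Codon 7 CAU (His): third position 2-fold.
Codon 8 AUA (Ile): third position 3-fold.
Codon 9 AUG (Met): third position 1-fold.
Four-fold degenerate third positions: 3.

3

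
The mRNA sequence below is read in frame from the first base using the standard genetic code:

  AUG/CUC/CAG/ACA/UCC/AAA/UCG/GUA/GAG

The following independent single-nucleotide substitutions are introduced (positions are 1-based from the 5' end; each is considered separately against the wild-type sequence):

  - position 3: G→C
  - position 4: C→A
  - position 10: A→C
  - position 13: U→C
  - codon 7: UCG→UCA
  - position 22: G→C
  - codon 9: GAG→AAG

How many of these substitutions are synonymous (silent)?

Codon 1: AUG (Met) → AUC (Ile) — missense.
Codon 2: CUC (Leu) → AUC (Ile) — missense.
Codon 4: ACA (Thr) → CCA (Pro) — missense.
Codon 5: UCC (Ser) → CCC (Pro) — missense.
Codon 7: UCG (Ser) → UCA (Ser) — synonymous.
Codon 8: GUA (Val) → CUA (Leu) — missense.
Codon 9: GAG (Glu) → AAG (Lys) — missense.
Synonymous: 1 of 7.

1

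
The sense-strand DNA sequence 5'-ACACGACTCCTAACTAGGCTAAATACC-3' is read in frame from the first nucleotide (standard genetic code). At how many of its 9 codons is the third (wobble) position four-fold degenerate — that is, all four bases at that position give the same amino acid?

Codon 1 ACA (Thr): third position 4-fold.
Codon 2 CGA (Arg): third position 4-fold.
Codon 3 CTC (Leu): third position 4-fold.
Codon 4 CTA (Leu): third position 4-fold.
Codon 5 ACT (Thr): third position 4-fold.
Codon 6 AGG (Arg): third position 2-fold.
Codon 7 CTA (Leu): third position 4-fold.
Codon 8 AAT (Asn): third position 2-fold.
Codon 9 ACC (Thr): third position 4-fold.
Four-fold degenerate third positions: 7.

7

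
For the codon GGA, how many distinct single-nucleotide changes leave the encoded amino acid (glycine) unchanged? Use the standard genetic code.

Position 1: none → 0 synonymous.
Position 2: none → 0 synonymous.
Position 3: GGU, GGC, GGG → 3 synonymous.
Total: 0 + 0 + 3 = 3.

3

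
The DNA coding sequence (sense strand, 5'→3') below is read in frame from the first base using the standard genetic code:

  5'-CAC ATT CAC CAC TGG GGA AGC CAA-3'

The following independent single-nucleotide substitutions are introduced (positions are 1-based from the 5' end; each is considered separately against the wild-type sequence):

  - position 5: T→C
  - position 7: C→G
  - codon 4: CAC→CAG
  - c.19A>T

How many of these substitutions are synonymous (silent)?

0

Codon 2: ATT (Ile) → ACT (Thr) — missense.
Codon 3: CAC (His) → GAC (Asp) — missense.
Codon 4: CAC (His) → CAG (Gln) — missense.
Codon 7: AGC (Ser) → TGC (Cys) — missense.
Synonymous: 0 of 4.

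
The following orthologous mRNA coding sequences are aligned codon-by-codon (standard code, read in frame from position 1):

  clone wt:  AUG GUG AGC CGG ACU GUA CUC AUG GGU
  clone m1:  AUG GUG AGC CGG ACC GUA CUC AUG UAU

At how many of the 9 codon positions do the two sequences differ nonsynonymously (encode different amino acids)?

1

Codon 1: AUG Met / AUG Met — identical.
Codon 2: GUG Val / GUG Val — identical.
Codon 3: AGC Ser / AGC Ser — identical.
Codon 4: CGG Arg / CGG Arg — identical.
Codon 5: ACU Thr / ACC Thr — synonymous.
Codon 6: GUA Val / GUA Val — identical.
Codon 7: CUC Leu / CUC Leu — identical.
Codon 8: AUG Met / AUG Met — identical.
Codon 9: GGU Gly / UAU Tyr — nonsynonymous.
Nonsynonymous differences: 1.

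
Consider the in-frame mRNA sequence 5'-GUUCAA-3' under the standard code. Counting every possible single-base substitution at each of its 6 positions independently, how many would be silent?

Codon 1 (GUU, Val): 3 synonymous substitutions.
Codon 2 (CAA, Gln): 1 synonymous substitution.
Total: 3 + 1 = 4.

4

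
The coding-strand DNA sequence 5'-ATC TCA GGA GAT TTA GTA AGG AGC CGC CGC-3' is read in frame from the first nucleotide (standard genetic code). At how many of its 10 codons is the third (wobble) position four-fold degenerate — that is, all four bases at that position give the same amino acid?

Codon 1 ATC (Ile): third position 3-fold.
Codon 2 TCA (Ser): third position 4-fold.
Codon 3 GGA (Gly): third position 4-fold.
Codon 4 GAT (Asp): third position 2-fold.
Codon 5 TTA (Leu): third position 2-fold.
Codon 6 GTA (Val): third position 4-fold.
Codon 7 AGG (Arg): third position 2-fold.
Codon 8 AGC (Ser): third position 2-fold.
Codon 9 CGC (Arg): third position 4-fold.
Codon 10 CGC (Arg): third position 4-fold.
Four-fold degenerate third positions: 5.

5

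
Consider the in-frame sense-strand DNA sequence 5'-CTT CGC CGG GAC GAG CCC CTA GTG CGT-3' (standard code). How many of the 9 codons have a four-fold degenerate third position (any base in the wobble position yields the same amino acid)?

Codon 1 CTT (Leu): third position 4-fold.
Codon 2 CGC (Arg): third position 4-fold.
Codon 3 CGG (Arg): third position 4-fold.
Codon 4 GAC (Asp): third position 2-fold.
Codon 5 GAG (Glu): third position 2-fold.
Codon 6 CCC (Pro): third position 4-fold.
Codon 7 CTA (Leu): third position 4-fold.
Codon 8 GTG (Val): third position 4-fold.
Codon 9 CGT (Arg): third position 4-fold.
Four-fold degenerate third positions: 7.

7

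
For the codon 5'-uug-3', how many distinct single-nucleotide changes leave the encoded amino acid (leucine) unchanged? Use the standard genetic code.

2

Position 1: CUG → 1 synonymous.
Position 2: none → 0 synonymous.
Position 3: UUA → 1 synonymous.
Total: 1 + 0 + 1 = 2.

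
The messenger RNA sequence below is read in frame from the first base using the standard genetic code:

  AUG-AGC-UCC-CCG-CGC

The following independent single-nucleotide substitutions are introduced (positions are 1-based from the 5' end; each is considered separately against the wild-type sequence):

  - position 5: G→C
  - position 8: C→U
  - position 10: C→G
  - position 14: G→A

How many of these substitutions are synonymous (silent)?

Codon 2: AGC (Ser) → ACC (Thr) — missense.
Codon 3: UCC (Ser) → UUC (Phe) — missense.
Codon 4: CCG (Pro) → GCG (Ala) — missense.
Codon 5: CGC (Arg) → CAC (His) — missense.
Synonymous: 0 of 4.

0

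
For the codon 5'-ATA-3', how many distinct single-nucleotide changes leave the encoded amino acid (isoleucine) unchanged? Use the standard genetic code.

Position 1: none → 0 synonymous.
Position 2: none → 0 synonymous.
Position 3: ATT, ATC → 2 synonymous.
Total: 0 + 0 + 2 = 2.

2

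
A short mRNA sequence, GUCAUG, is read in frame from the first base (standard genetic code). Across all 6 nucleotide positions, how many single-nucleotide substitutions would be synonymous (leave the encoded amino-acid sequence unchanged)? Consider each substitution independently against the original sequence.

3

Codon 1 (GUC, Val): 3 synonymous substitutions.
Codon 2 (AUG, Met): 0 synonymous substitutions.
Total: 3 + 0 = 3.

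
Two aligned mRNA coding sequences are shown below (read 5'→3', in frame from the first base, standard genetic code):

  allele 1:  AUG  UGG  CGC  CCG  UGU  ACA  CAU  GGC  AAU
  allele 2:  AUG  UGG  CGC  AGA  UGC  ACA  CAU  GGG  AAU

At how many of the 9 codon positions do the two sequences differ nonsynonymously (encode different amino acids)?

Codon 1: AUG Met / AUG Met — identical.
Codon 2: UGG Trp / UGG Trp — identical.
Codon 3: CGC Arg / CGC Arg — identical.
Codon 4: CCG Pro / AGA Arg — nonsynonymous.
Codon 5: UGU Cys / UGC Cys — synonymous.
Codon 6: ACA Thr / ACA Thr — identical.
Codon 7: CAU His / CAU His — identical.
Codon 8: GGC Gly / GGG Gly — synonymous.
Codon 9: AAU Asn / AAU Asn — identical.
Nonsynonymous differences: 1.

1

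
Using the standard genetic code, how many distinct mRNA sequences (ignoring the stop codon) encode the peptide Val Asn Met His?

16

Val: 4 codons.
Asn: 2 codons.
Met: 1 codon.
His: 2 codons.
4 × 2 × 1 × 2 = 16.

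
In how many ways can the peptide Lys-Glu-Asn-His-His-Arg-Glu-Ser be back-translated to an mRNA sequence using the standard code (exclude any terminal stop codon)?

Lys: 2 codons.
Glu: 2 codons.
Asn: 2 codons.
His: 2 codons.
His: 2 codons.
Arg: 6 codons.
Glu: 2 codons.
Ser: 6 codons.
2 × 2 × 2 × 2 × 2 × 6 × 2 × 6 = 2304.

2304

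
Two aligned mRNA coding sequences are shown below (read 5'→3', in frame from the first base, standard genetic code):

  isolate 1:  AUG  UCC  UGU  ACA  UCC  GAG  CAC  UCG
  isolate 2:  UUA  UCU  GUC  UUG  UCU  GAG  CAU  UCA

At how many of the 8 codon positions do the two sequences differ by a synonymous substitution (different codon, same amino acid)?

4

Codon 1: AUG Met / UUA Leu — nonsynonymous.
Codon 2: UCC Ser / UCU Ser — synonymous.
Codon 3: UGU Cys / GUC Val — nonsynonymous.
Codon 4: ACA Thr / UUG Leu — nonsynonymous.
Codon 5: UCC Ser / UCU Ser — synonymous.
Codon 6: GAG Glu / GAG Glu — identical.
Codon 7: CAC His / CAU His — synonymous.
Codon 8: UCG Ser / UCA Ser — synonymous.
Synonymous differences: 4.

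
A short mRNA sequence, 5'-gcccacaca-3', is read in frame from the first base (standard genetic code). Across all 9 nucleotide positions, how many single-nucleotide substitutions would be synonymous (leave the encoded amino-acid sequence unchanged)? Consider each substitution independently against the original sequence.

7

Codon 1 (GCC, Ala): 3 synonymous substitutions.
Codon 2 (CAC, His): 1 synonymous substitution.
Codon 3 (ACA, Thr): 3 synonymous substitutions.
Total: 3 + 1 + 3 = 7.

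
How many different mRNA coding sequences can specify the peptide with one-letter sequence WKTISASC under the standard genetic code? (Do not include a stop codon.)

Trp: 1 codon.
Lys: 2 codons.
Thr: 4 codons.
Ile: 3 codons.
Ser: 6 codons.
Ala: 4 codons.
Ser: 6 codons.
Cys: 2 codons.
1 × 2 × 4 × 3 × 6 × 4 × 6 × 2 = 6912.

6912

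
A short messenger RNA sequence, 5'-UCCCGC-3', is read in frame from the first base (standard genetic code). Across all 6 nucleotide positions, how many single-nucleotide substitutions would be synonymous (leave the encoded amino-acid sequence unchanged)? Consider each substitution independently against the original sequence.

6

Codon 1 (UCC, Ser): 3 synonymous substitutions.
Codon 2 (CGC, Arg): 3 synonymous substitutions.
Total: 3 + 3 = 6.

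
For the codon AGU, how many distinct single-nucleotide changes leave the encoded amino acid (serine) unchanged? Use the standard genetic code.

1

Position 1: none → 0 synonymous.
Position 2: none → 0 synonymous.
Position 3: AGC → 1 synonymous.
Total: 0 + 0 + 1 = 1.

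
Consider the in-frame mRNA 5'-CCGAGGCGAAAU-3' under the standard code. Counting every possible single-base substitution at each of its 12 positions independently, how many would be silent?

Codon 1 (CCG, Pro): 3 synonymous substitutions.
Codon 2 (AGG, Arg): 2 synonymous substitutions.
Codon 3 (CGA, Arg): 4 synonymous substitutions.
Codon 4 (AAU, Asn): 1 synonymous substitution.
Total: 3 + 2 + 4 + 1 = 10.

10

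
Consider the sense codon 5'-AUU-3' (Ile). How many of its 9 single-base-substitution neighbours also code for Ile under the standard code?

Position 1: none → 0 synonymous.
Position 2: none → 0 synonymous.
Position 3: AUC, AUA → 2 synonymous.
Total: 0 + 0 + 2 = 2.

2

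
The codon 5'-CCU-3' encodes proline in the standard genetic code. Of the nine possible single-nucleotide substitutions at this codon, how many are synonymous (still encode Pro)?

3

Position 1: none → 0 synonymous.
Position 2: none → 0 synonymous.
Position 3: CCC, CCA, CCG → 3 synonymous.
Total: 0 + 0 + 3 = 3.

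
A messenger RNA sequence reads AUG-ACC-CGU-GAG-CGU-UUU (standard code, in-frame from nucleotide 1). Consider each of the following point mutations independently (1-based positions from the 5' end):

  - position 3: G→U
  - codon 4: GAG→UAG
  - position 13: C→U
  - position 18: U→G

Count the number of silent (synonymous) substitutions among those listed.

Codon 1: AUG (Met) → AUU (Ile) — missense.
Codon 4: GAG (Glu) → UAG (Stop) — nonsense.
Codon 5: CGU (Arg) → UGU (Cys) — missense.
Codon 6: UUU (Phe) → UUG (Leu) — missense.
Synonymous: 0 of 4.

0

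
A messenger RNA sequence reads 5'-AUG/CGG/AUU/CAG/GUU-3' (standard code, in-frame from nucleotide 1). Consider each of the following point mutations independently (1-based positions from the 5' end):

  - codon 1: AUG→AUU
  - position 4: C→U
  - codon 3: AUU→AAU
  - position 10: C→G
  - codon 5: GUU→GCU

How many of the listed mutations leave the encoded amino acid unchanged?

0

Codon 1: AUG (Met) → AUU (Ile) — missense.
Codon 2: CGG (Arg) → UGG (Trp) — missense.
Codon 3: AUU (Ile) → AAU (Asn) — missense.
Codon 4: CAG (Gln) → GAG (Glu) — missense.
Codon 5: GUU (Val) → GCU (Ala) — missense.
Synonymous: 0 of 5.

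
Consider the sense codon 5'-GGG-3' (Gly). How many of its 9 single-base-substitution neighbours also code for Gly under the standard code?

3

Position 1: none → 0 synonymous.
Position 2: none → 0 synonymous.
Position 3: GGU, GGC, GGA → 3 synonymous.
Total: 0 + 0 + 3 = 3.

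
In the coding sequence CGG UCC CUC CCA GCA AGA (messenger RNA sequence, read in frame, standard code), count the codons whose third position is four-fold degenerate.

5

Codon 1 CGG (Arg): third position 4-fold.
Codon 2 UCC (Ser): third position 4-fold.
Codon 3 CUC (Leu): third position 4-fold.
Codon 4 CCA (Pro): third position 4-fold.
Codon 5 GCA (Ala): third position 4-fold.
Codon 6 AGA (Arg): third position 2-fold.
Four-fold degenerate third positions: 5.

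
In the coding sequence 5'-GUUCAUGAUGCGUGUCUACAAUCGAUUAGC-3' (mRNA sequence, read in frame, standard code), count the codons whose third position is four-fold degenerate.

4

Codon 1 GUU (Val): third position 4-fold.
Codon 2 CAU (His): third position 2-fold.
Codon 3 GAU (Asp): third position 2-fold.
Codon 4 GCG (Ala): third position 4-fold.
Codon 5 UGU (Cys): third position 2-fold.
Codon 6 CUA (Leu): third position 4-fold.
Codon 7 CAA (Gln): third position 2-fold.
Codon 8 UCG (Ser): third position 4-fold.
Codon 9 AUU (Ile): third position 3-fold.
Codon 10 AGC (Ser): third position 2-fold.
Four-fold degenerate third positions: 4.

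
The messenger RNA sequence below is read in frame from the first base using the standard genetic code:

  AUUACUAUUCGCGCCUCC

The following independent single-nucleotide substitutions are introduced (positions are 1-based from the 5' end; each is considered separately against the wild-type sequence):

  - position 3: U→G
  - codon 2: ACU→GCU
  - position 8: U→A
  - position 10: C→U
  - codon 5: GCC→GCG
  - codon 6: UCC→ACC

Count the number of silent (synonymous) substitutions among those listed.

Codon 1: AUU (Ile) → AUG (Met) — missense.
Codon 2: ACU (Thr) → GCU (Ala) — missense.
Codon 3: AUU (Ile) → AAU (Asn) — missense.
Codon 4: CGC (Arg) → UGC (Cys) — missense.
Codon 5: GCC (Ala) → GCG (Ala) — synonymous.
Codon 6: UCC (Ser) → ACC (Thr) — missense.
Synonymous: 1 of 6.

1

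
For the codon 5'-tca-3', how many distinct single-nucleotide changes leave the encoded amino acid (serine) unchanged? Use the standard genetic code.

3

Position 1: none → 0 synonymous.
Position 2: none → 0 synonymous.
Position 3: TCT, TCC, TCG → 3 synonymous.
Total: 0 + 0 + 3 = 3.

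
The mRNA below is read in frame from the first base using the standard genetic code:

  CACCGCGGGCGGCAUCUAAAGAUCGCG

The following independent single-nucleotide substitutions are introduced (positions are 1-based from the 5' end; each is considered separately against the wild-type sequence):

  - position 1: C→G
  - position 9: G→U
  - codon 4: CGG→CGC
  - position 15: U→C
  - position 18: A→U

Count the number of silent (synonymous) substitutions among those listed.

4

Codon 1: CAC (His) → GAC (Asp) — missense.
Codon 3: GGG (Gly) → GGU (Gly) — synonymous.
Codon 4: CGG (Arg) → CGC (Arg) — synonymous.
Codon 5: CAU (His) → CAC (His) — synonymous.
Codon 6: CUA (Leu) → CUU (Leu) — synonymous.
Synonymous: 4 of 5.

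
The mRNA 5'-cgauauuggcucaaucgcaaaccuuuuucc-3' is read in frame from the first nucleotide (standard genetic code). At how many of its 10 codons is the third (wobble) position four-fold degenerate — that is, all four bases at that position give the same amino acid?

Codon 1 CGA (Arg): third position 4-fold.
Codon 2 UAU (Tyr): third position 2-fold.
Codon 3 UGG (Trp): third position 1-fold.
Codon 4 CUC (Leu): third position 4-fold.
Codon 5 AAU (Asn): third position 2-fold.
Codon 6 CGC (Arg): third position 4-fold.
Codon 7 AAA (Lys): third position 2-fold.
Codon 8 CCU (Pro): third position 4-fold.
Codon 9 UUU (Phe): third position 2-fold.
Codon 10 UCC (Ser): third position 4-fold.
Four-fold degenerate third positions: 5.

5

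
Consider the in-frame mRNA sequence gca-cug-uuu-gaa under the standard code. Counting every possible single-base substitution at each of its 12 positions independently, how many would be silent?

9

Codon 1 (GCA, Ala): 3 synonymous substitutions.
Codon 2 (CUG, Leu): 4 synonymous substitutions.
Codon 3 (UUU, Phe): 1 synonymous substitution.
Codon 4 (GAA, Glu): 1 synonymous substitution.
Total: 3 + 4 + 1 + 1 = 9.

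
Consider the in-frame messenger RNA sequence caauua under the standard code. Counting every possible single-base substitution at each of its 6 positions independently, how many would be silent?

3

Codon 1 (CAA, Gln): 1 synonymous substitution.
Codon 2 (UUA, Leu): 2 synonymous substitutions.
Total: 1 + 2 = 3.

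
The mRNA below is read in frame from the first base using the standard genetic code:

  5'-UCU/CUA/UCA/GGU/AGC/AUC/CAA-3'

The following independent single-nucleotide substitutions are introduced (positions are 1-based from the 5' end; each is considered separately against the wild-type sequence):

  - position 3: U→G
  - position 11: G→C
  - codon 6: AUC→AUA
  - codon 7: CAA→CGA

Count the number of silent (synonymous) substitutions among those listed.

2

Codon 1: UCU (Ser) → UCG (Ser) — synonymous.
Codon 4: GGU (Gly) → GCU (Ala) — missense.
Codon 6: AUC (Ile) → AUA (Ile) — synonymous.
Codon 7: CAA (Gln) → CGA (Arg) — missense.
Synonymous: 2 of 4.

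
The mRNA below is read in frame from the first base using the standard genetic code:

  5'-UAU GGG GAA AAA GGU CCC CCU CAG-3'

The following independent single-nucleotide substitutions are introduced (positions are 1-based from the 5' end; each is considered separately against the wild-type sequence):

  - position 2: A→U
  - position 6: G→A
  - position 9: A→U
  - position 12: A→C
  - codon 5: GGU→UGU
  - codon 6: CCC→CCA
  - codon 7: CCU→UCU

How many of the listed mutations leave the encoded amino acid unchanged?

2

Codon 1: UAU (Tyr) → UUU (Phe) — missense.
Codon 2: GGG (Gly) → GGA (Gly) — synonymous.
Codon 3: GAA (Glu) → GAU (Asp) — missense.
Codon 4: AAA (Lys) → AAC (Asn) — missense.
Codon 5: GGU (Gly) → UGU (Cys) — missense.
Codon 6: CCC (Pro) → CCA (Pro) — synonymous.
Codon 7: CCU (Pro) → UCU (Ser) — missense.
Synonymous: 2 of 7.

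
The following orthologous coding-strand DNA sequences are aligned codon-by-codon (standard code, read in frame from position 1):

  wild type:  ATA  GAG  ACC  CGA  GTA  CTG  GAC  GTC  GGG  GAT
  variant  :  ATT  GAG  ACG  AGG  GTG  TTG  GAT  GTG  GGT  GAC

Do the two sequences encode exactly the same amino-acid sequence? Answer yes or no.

yes

Codon 1: ATA Ile / ATT Ile — synonymous.
Codon 2: GAG Glu / GAG Glu — identical.
Codon 3: ACC Thr / ACG Thr — synonymous.
Codon 4: CGA Arg / AGG Arg — synonymous.
Codon 5: GTA Val / GTG Val — synonymous.
Codon 6: CTG Leu / TTG Leu — synonymous.
Codon 7: GAC Asp / GAT Asp — synonymous.
Codon 8: GTC Val / GTG Val — synonymous.
Codon 9: GGG Gly / GGT Gly — synonymous.
Codon 10: GAT Asp / GAC Asp — synonymous.
Nonsynonymous differences: 0 → same protein.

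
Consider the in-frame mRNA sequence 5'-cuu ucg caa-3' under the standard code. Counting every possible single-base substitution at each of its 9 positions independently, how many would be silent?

7

Codon 1 (CUU, Leu): 3 synonymous substitutions.
Codon 2 (UCG, Ser): 3 synonymous substitutions.
Codon 3 (CAA, Gln): 1 synonymous substitution.
Total: 3 + 3 + 1 = 7.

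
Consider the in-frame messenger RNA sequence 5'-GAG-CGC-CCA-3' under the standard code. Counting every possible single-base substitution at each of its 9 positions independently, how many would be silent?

Codon 1 (GAG, Glu): 1 synonymous substitution.
Codon 2 (CGC, Arg): 3 synonymous substitutions.
Codon 3 (CCA, Pro): 3 synonymous substitutions.
Total: 1 + 3 + 3 = 7.

7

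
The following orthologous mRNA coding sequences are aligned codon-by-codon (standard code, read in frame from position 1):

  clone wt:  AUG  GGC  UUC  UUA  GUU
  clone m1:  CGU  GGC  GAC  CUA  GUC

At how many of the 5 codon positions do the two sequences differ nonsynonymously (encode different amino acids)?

Codon 1: AUG Met / CGU Arg — nonsynonymous.
Codon 2: GGC Gly / GGC Gly — identical.
Codon 3: UUC Phe / GAC Asp — nonsynonymous.
Codon 4: UUA Leu / CUA Leu — synonymous.
Codon 5: GUU Val / GUC Val — synonymous.
Nonsynonymous differences: 2.

2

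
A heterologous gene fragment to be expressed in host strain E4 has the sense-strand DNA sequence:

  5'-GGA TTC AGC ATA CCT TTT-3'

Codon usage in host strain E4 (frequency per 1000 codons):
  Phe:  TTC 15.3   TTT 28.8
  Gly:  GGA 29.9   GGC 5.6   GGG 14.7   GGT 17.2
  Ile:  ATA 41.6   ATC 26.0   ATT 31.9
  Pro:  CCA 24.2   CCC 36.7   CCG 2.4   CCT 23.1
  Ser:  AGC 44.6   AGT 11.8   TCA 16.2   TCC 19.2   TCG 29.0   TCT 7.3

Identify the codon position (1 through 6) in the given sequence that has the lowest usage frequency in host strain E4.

Codon 1 GGA (Gly): 29.9 per 1000.
Codon 2 TTC (Phe): 15.3 per 1000.
Codon 3 AGC (Ser): 44.6 per 1000.
Codon 4 ATA (Ile): 41.6 per 1000.
Codon 5 CCT (Pro): 23.1 per 1000.
Codon 6 TTT (Phe): 28.8 per 1000.
Lowest frequency is 15.3 at codon 2.

2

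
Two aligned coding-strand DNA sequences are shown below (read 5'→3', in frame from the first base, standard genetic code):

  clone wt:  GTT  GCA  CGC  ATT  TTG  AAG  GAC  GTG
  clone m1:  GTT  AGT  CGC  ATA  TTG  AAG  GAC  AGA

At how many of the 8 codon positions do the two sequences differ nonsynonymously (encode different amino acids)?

2

Codon 1: GTT Val / GTT Val — identical.
Codon 2: GCA Ala / AGT Ser — nonsynonymous.
Codon 3: CGC Arg / CGC Arg — identical.
Codon 4: ATT Ile / ATA Ile — synonymous.
Codon 5: TTG Leu / TTG Leu — identical.
Codon 6: AAG Lys / AAG Lys — identical.
Codon 7: GAC Asp / GAC Asp — identical.
Codon 8: GTG Val / AGA Arg — nonsynonymous.
Nonsynonymous differences: 2.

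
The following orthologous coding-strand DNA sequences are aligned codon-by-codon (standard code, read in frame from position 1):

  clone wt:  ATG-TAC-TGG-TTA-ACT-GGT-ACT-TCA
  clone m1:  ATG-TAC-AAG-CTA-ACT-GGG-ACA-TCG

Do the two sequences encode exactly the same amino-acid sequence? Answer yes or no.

Codon 1: ATG Met / ATG Met — identical.
Codon 2: TAC Tyr / TAC Tyr — identical.
Codon 3: TGG Trp / AAG Lys — nonsynonymous.
Codon 4: TTA Leu / CTA Leu — synonymous.
Codon 5: ACT Thr / ACT Thr — identical.
Codon 6: GGT Gly / GGG Gly — synonymous.
Codon 7: ACT Thr / ACA Thr — synonymous.
Codon 8: TCA Ser / TCG Ser — synonymous.
Nonsynonymous differences: 1 → different protein.

no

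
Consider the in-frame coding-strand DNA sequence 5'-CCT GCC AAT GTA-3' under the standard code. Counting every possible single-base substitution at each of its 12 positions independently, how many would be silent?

Codon 1 (CCT, Pro): 3 synonymous substitutions.
Codon 2 (GCC, Ala): 3 synonymous substitutions.
Codon 3 (AAT, Asn): 1 synonymous substitution.
Codon 4 (GTA, Val): 3 synonymous substitutions.
Total: 3 + 3 + 1 + 3 = 10.

10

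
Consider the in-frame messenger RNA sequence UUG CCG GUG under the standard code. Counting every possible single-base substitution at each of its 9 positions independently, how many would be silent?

Codon 1 (UUG, Leu): 2 synonymous substitutions.
Codon 2 (CCG, Pro): 3 synonymous substitutions.
Codon 3 (GUG, Val): 3 synonymous substitutions.
Total: 2 + 3 + 3 = 8.

8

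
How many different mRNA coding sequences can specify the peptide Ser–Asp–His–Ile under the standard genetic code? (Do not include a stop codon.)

Ser: 6 codons.
Asp: 2 codons.
His: 2 codons.
Ile: 3 codons.
6 × 2 × 2 × 3 = 72.

72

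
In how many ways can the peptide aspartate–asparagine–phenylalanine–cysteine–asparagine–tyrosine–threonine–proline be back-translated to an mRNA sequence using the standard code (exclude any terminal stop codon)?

1024

Asp: 2 codons.
Asn: 2 codons.
Phe: 2 codons.
Cys: 2 codons.
Asn: 2 codons.
Tyr: 2 codons.
Thr: 4 codons.
Pro: 4 codons.
2 × 2 × 2 × 2 × 2 × 2 × 4 × 4 = 1024.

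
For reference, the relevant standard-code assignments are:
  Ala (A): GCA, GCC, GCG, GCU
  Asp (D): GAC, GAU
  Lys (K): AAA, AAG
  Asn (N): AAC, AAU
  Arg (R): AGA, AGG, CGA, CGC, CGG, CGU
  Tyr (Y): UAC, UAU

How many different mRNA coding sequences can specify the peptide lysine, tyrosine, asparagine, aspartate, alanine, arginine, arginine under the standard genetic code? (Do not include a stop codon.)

Lys: 2 codons.
Tyr: 2 codons.
Asn: 2 codons.
Asp: 2 codons.
Ala: 4 codons.
Arg: 6 codons.
Arg: 6 codons.
2 × 2 × 2 × 2 × 4 × 6 × 6 = 2304.

2304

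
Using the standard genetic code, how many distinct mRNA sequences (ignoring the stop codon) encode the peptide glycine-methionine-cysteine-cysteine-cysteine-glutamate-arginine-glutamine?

768

Gly: 4 codons.
Met: 1 codon.
Cys: 2 codons.
Cys: 2 codons.
Cys: 2 codons.
Glu: 2 codons.
Arg: 6 codons.
Gln: 2 codons.
4 × 1 × 2 × 2 × 2 × 2 × 6 × 2 = 768.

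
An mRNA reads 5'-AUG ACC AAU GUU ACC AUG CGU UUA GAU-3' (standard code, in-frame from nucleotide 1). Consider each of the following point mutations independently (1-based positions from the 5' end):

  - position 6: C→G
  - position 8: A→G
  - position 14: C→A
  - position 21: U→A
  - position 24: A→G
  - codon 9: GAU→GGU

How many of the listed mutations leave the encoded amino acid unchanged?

3

Codon 2: ACC (Thr) → ACG (Thr) — synonymous.
Codon 3: AAU (Asn) → AGU (Ser) — missense.
Codon 5: ACC (Thr) → AAC (Asn) — missense.
Codon 7: CGU (Arg) → CGA (Arg) — synonymous.
Codon 8: UUA (Leu) → UUG (Leu) — synonymous.
Codon 9: GAU (Asp) → GGU (Gly) — missense.
Synonymous: 3 of 6.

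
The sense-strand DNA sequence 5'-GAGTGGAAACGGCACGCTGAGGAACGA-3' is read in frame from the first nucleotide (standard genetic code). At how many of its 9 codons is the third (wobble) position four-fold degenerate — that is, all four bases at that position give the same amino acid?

Codon 1 GAG (Glu): third position 2-fold.
Codon 2 TGG (Trp): third position 1-fold.
Codon 3 AAA (Lys): third position 2-fold.
Codon 4 CGG (Arg): third position 4-fold.
Codon 5 CAC (His): third position 2-fold.
Codon 6 GCT (Ala): third position 4-fold.
Codon 7 GAG (Glu): third position 2-fold.
Codon 8 GAA (Glu): third position 2-fold.
Codon 9 CGA (Arg): third position 4-fold.
Four-fold degenerate third positions: 3.

3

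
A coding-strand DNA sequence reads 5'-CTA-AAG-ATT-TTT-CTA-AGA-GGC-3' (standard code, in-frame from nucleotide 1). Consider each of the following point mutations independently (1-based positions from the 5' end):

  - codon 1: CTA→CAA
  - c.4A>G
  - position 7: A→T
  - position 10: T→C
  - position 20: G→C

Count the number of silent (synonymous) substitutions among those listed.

Codon 1: CTA (Leu) → CAA (Gln) — missense.
Codon 2: AAG (Lys) → GAG (Glu) — missense.
Codon 3: ATT (Ile) → TTT (Phe) — missense.
Codon 4: TTT (Phe) → CTT (Leu) — missense.
Codon 7: GGC (Gly) → GCC (Ala) — missense.
Synonymous: 0 of 5.

0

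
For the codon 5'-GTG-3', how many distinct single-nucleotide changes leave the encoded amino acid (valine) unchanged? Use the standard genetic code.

3

Position 1: none → 0 synonymous.
Position 2: none → 0 synonymous.
Position 3: GTT, GTC, GTA → 3 synonymous.
Total: 0 + 0 + 3 = 3.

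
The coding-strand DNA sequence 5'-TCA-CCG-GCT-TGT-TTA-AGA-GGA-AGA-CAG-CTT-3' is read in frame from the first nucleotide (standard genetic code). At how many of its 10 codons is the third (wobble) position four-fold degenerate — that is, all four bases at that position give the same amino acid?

Codon 1 TCA (Ser): third position 4-fold.
Codon 2 CCG (Pro): third position 4-fold.
Codon 3 GCT (Ala): third position 4-fold.
Codon 4 TGT (Cys): third position 2-fold.
Codon 5 TTA (Leu): third position 2-fold.
Codon 6 AGA (Arg): third position 2-fold.
Codon 7 GGA (Gly): third position 4-fold.
Codon 8 AGA (Arg): third position 2-fold.
Codon 9 CAG (Gln): third position 2-fold.
Codon 10 CTT (Leu): third position 4-fold.
Four-fold degenerate third positions: 5.

5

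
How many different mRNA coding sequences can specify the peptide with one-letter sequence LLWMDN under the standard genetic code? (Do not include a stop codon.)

144

Leu: 6 codons.
Leu: 6 codons.
Trp: 1 codon.
Met: 1 codon.
Asp: 2 codons.
Asn: 2 codons.
6 × 6 × 1 × 1 × 2 × 2 = 144.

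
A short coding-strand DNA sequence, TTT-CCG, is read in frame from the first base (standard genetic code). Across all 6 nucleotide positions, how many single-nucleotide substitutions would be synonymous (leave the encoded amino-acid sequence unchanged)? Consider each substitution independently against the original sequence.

4

Codon 1 (TTT, Phe): 1 synonymous substitution.
Codon 2 (CCG, Pro): 3 synonymous substitutions.
Total: 1 + 3 = 4.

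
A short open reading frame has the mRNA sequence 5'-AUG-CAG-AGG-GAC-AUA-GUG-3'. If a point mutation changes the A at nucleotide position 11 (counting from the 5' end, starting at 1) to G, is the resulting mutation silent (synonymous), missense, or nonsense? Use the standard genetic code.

missense

Position 11 falls in codon 4: GAC → Asp.
After the substitution the codon is GGC → Gly.
Asp ≠ Gly, so this is a missense mutation.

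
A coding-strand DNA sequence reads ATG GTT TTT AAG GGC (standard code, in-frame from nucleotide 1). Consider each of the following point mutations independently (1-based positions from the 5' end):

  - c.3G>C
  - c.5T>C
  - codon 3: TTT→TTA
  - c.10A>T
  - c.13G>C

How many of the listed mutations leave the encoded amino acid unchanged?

0

Codon 1: ATG (Met) → ATC (Ile) — missense.
Codon 2: GTT (Val) → GCT (Ala) — missense.
Codon 3: TTT (Phe) → TTA (Leu) — missense.
Codon 4: AAG (Lys) → TAG (Stop) — nonsense.
Codon 5: GGC (Gly) → CGC (Arg) — missense.
Synonymous: 0 of 5.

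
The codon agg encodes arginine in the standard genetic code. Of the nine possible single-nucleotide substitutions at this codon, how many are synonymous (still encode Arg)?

2

Position 1: CGG → 1 synonymous.
Position 2: none → 0 synonymous.
Position 3: AGA → 1 synonymous.
Total: 1 + 0 + 1 = 2.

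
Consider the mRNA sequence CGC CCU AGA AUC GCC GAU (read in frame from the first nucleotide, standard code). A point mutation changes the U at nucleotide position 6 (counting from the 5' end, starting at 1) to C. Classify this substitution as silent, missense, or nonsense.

Position 6 falls in codon 2: CCU → Pro.
After the substitution the codon is CCC → Pro.
Both encode Pro, so the change is synonymous.

silent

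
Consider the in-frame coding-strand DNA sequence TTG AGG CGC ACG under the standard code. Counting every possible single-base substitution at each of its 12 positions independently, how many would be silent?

Codon 1 (TTG, Leu): 2 synonymous substitutions.
Codon 2 (AGG, Arg): 2 synonymous substitutions.
Codon 3 (CGC, Arg): 3 synonymous substitutions.
Codon 4 (ACG, Thr): 3 synonymous substitutions.
Total: 2 + 2 + 3 + 3 = 10.

10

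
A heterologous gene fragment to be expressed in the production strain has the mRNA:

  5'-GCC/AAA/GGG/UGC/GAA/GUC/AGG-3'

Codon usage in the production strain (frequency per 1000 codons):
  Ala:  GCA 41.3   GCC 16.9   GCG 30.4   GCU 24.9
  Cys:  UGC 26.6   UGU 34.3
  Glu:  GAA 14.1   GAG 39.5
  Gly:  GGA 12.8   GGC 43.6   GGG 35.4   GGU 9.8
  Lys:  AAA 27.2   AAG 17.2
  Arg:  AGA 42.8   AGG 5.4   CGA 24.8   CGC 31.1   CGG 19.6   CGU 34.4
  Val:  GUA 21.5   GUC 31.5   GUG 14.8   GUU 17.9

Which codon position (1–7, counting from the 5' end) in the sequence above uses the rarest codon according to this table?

Codon 1 GCC (Ala): 16.9 per 1000.
Codon 2 AAA (Lys): 27.2 per 1000.
Codon 3 GGG (Gly): 35.4 per 1000.
Codon 4 UGC (Cys): 26.6 per 1000.
Codon 5 GAA (Glu): 14.1 per 1000.
Codon 6 GUC (Val): 31.5 per 1000.
Codon 7 AGG (Arg): 5.4 per 1000.
Lowest frequency is 5.4 at codon 7.

7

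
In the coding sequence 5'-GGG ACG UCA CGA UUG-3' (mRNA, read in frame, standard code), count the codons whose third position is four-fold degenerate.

4

Codon 1 GGG (Gly): third position 4-fold.
Codon 2 ACG (Thr): third position 4-fold.
Codon 3 UCA (Ser): third position 4-fold.
Codon 4 CGA (Arg): third position 4-fold.
Codon 5 UUG (Leu): third position 2-fold.
Four-fold degenerate third positions: 4.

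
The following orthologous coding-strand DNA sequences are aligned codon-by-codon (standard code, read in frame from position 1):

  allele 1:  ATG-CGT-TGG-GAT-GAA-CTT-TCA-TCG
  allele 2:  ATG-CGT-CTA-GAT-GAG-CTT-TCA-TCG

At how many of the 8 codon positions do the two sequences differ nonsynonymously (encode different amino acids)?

1

Codon 1: ATG Met / ATG Met — identical.
Codon 2: CGT Arg / CGT Arg — identical.
Codon 3: TGG Trp / CTA Leu — nonsynonymous.
Codon 4: GAT Asp / GAT Asp — identical.
Codon 5: GAA Glu / GAG Glu — synonymous.
Codon 6: CTT Leu / CTT Leu — identical.
Codon 7: TCA Ser / TCA Ser — identical.
Codon 8: TCG Ser / TCG Ser — identical.
Nonsynonymous differences: 1.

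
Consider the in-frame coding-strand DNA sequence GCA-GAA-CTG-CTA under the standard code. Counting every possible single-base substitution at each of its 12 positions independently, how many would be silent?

Codon 1 (GCA, Ala): 3 synonymous substitutions.
Codon 2 (GAA, Glu): 1 synonymous substitution.
Codon 3 (CTG, Leu): 4 synonymous substitutions.
Codon 4 (CTA, Leu): 4 synonymous substitutions.
Total: 3 + 1 + 4 + 4 = 12.

12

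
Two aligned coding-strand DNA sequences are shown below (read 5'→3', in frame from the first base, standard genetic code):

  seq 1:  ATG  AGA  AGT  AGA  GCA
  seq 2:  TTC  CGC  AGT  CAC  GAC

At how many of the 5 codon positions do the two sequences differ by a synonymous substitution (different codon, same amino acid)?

Codon 1: ATG Met / TTC Phe — nonsynonymous.
Codon 2: AGA Arg / CGC Arg — synonymous.
Codon 3: AGT Ser / AGT Ser — identical.
Codon 4: AGA Arg / CAC His — nonsynonymous.
Codon 5: GCA Ala / GAC Asp — nonsynonymous.
Synonymous differences: 1.

1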